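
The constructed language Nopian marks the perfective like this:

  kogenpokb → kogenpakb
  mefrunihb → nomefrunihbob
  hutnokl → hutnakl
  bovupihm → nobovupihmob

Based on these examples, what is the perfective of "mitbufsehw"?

"mitbufsehw" has second-to-last letter 'h'. The stems whose second-to-last letter is 'h' (bovupihm → nobovupihmob, mefrunihb → nomefrunihbob) add no- … -ob around the stem.
The other pattern: stems whose second-to-last letter is 'k' change the last vowel to 'a'.
So mitbufsehw → nomitbufsehwob.

nomitbufsehwob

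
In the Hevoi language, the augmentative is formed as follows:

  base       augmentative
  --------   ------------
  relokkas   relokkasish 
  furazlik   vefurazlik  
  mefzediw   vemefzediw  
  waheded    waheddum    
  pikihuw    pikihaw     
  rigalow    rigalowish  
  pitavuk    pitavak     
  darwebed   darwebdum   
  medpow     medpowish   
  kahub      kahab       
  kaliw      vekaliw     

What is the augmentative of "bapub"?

bapab

pikihuw and rigalow both end in -w yet inflect differently (pikihaw, rigalowish), so the final letter is not what conditions the rule; the last vowel is.
"bapub" has last vowel 'u'. The stems whose last vowel is 'u' (pikihuw → pikihaw, kahub → kahab, pitavuk → pitavak) change the last vowel to 'a'.
The other patterns: stems whose last vowel is 'a' or 'o' add -ish; stems whose last vowel is 'e' delete the last vowel and add -um; stems whose last vowel is 'i' add the prefix ve-.
So bapub → bapab.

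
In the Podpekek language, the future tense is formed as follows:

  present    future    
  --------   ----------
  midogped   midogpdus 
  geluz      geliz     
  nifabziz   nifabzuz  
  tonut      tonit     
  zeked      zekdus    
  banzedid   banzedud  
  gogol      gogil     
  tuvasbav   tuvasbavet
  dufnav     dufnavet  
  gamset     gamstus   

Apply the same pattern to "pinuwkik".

pinuwkuk

"pinuwkik" has last vowel 'i'. The stems whose last vowel is 'i' (nifabziz → nifabzuz, banzedid → banzedud) change the last vowel to 'u'.
The other patterns: stems whose last vowel is 'a' add -et; stems whose last vowel is 'e' delete the last vowel and add -us; stems whose last vowel is 'o' or 'u' change the last vowel to 'i'.
So pinuwkik → pinuwkuk.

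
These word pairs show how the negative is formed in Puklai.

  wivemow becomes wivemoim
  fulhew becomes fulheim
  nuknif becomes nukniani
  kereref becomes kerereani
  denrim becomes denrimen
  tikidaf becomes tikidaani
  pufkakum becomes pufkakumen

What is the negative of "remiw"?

remiim

"remiw" ends in -w. The stems ending in -w (fulhew → fulheim, wivemow → wivemoim) drop the final letter and add -im.
The other patterns: stems ending in -f drop the final letter and add -ani; stems ending in -m add -en.
So remiw → remiim.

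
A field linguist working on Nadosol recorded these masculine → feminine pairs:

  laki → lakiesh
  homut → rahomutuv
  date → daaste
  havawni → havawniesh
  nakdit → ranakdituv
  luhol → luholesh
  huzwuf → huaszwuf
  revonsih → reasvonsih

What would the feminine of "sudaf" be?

"sudaf" ends in -f. The one such stem in the data (huzwuf → huaszwuf) inserts -as- after the first vowel (as do revonsih, date), so the same rule applies.
So sudaf → suasdaf.

suasdaf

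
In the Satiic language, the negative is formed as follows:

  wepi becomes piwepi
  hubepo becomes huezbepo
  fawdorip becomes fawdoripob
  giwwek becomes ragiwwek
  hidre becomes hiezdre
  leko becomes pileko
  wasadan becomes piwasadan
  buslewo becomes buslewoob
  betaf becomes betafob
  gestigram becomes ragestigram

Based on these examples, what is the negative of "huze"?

huezze

leko and buslewo both end in -o yet inflect differently (pileko, buslewoob), so the final letter is not what conditions the rule; the first letter is.
"huze" begins with h-. The stems beginning with h- (hubepo → huezbepo, hidre → hiezdre) insert -ez- after the first vowel.
The other patterns: stems beginning with l- or w- add the prefix pi-; stems beginning with b- or f- add -ob; stems beginning with g- add the prefix ra-.
So huze → huezze.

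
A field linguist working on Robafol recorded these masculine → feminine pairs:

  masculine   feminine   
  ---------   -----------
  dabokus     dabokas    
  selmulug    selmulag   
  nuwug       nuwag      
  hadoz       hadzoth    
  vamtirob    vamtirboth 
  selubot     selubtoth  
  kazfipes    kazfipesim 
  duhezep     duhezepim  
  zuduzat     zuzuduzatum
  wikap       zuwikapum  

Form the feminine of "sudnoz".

sudnzoth

dabokus and kazfipes both end in -s yet inflect differently (dabokas, kazfipesim), so the final letter is not what conditions the rule; the last vowel is.
"sudnoz" has last vowel 'o'. The stems whose last vowel is 'o' (hadoz → hadzoth, vamtirob → vamtirboth, selubot → selubtoth) delete the last vowel and add -oth.
The other patterns: stems whose last vowel is 'u' change the last vowel to 'a'; stems whose last vowel is 'e' add -im; stems whose last vowel is 'a' add zu- … -um around the stem.
So sudnoz → sudnzoth.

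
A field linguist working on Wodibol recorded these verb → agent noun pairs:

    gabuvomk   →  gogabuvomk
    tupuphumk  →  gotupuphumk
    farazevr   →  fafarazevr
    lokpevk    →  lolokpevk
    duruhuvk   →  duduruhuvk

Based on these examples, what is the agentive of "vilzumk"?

gabuvomk and lokpevk both end in -k yet inflect differently (gogabuvomk, lolokpevk), so the final letter is not what conditions the rule; the second-to-last letter is.
"vilzumk" has second-to-last letter 'm'. The stems whose second-to-last letter is 'm' (gabuvomk → gogabuvomk, tupuphumk → gotupuphumk) add the prefix go-.
So vilzumk → govilzumk.

govilzumk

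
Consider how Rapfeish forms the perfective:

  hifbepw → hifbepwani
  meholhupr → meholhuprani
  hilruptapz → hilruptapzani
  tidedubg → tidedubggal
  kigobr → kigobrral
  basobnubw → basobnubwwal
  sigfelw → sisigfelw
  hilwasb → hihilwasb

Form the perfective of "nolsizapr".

"nolsizapr" has second-to-last letter 'p'. The stems whose second-to-last letter is 'p' (hifbepw → hifbepwani, meholhupr → meholhuprani, hilruptapz → hilruptapzani) add -ani.
The other patterns: stems whose second-to-last letter is 'b' double the final consonant and add -al; stems whose second-to-last letter is 'l' or 's' repeat the first consonant+vowel as a prefix.
So nolsizapr → nolsizaprani.

nolsizaprani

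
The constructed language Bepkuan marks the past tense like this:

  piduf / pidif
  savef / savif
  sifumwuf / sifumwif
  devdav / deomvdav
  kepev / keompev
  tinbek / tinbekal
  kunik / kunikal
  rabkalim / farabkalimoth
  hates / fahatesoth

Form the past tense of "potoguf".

potogif

"potoguf" ends in -f. The stems ending in -f (piduf → pidif, savef → savif, sifumwuf → sifumwif) change the last vowel to 'i'.
The other patterns: stems ending in -v insert -om- after the first vowel; stems ending in -k add -al; stems ending in -m or -s add fa- … -oth around the stem.
So potoguf → potogif.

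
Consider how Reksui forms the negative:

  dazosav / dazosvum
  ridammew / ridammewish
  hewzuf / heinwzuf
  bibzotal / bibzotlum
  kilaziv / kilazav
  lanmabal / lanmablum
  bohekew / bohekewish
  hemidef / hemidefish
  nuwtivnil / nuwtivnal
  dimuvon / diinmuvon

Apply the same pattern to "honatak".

hemidef and hewzuf both end in -f yet inflect differently (hemidefish, heinwzuf), so the final letter is not what conditions the rule; the last vowel is.
"honatak" has last vowel 'a'. The stems whose last vowel is 'a' (bibzotal → bibzotlum, lanmabal → lanmablum, dazosav → dazosvum) delete the last vowel and add -um.
So honatak → honatkum.

honatkum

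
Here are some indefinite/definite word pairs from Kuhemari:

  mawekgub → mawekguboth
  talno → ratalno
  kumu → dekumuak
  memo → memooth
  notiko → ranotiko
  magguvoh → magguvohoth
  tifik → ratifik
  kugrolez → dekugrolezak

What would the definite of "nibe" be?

ranibe

memo and notiko both end in -o yet inflect differently (memooth, ranotiko), so the final letter is not what conditions the rule; the first letter is.
"nibe" begins with n-. The one such stem in the data (notiko → ranotiko) adds the prefix ra-, so the same rule applies.
The other patterns: stems beginning with m- add -oth; stems beginning with k- add de- … -ak around the stem.
So nibe → ranibe.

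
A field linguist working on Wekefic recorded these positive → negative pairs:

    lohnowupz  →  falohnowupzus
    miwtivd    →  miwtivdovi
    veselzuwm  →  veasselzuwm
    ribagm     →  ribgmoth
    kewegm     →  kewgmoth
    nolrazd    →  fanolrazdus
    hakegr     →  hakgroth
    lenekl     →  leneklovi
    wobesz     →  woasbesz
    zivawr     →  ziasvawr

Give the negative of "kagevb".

kagevbovi

hakegr and zivawr both end in -r yet inflect differently (hakgroth, ziasvawr), so the final letter is not what conditions the rule; the second-to-last letter is.
"kagevb" has second-to-last letter 'v'. The one such stem in the data (miwtivd → miwtivdovi) adds -ovi, so the same rule applies.
The other patterns: stems whose second-to-last letter is 'g' delete the last vowel and add -oth; stems whose second-to-last letter is 's' or 'w' insert -as- after the first vowel; stems whose second-to-last letter is 'p' or 'z' add fa- … -us around the stem.
So kagevb → kagevbovi.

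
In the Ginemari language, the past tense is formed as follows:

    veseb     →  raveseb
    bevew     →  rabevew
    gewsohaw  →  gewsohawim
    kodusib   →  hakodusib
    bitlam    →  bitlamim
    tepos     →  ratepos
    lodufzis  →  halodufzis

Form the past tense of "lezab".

kodusib and veseb both end in -b yet inflect differently (hakodusib, raveseb), so the final letter is not what conditions the rule; the last vowel is.
"lezab" has last vowel 'a'. The stems whose last vowel is 'a' (bitlam → bitlamim, gewsohaw → gewsohawim) add -im.
So lezab → lezabim.

lezabim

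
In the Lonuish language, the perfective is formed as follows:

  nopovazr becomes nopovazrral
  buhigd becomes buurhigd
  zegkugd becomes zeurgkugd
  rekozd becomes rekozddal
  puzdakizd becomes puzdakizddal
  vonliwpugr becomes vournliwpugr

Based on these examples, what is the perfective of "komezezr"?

rekozd and buhigd both end in -d yet inflect differently (rekozddal, buurhigd), so the final letter is not what conditions the rule; the second-to-last letter is.
"komezezr" has second-to-last letter 'z'. The stems whose second-to-last letter is 'z' (nopovazr → nopovazrral, rekozd → rekozddal, puzdakizd → puzdakizddal) double the final consonant and add -al.
So komezezr → komezezrral.

komezezrral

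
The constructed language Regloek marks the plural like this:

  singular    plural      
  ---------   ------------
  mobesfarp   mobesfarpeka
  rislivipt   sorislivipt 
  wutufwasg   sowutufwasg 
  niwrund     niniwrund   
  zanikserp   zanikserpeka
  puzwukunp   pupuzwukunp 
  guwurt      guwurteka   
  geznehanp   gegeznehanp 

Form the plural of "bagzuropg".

"bagzuropg" has second-to-last letter 'p'. The one such stem in the data (rislivipt → sorislivipt) adds the prefix so-, so the same rule applies.
So bagzuropg → sobagzuropg.

sobagzuropg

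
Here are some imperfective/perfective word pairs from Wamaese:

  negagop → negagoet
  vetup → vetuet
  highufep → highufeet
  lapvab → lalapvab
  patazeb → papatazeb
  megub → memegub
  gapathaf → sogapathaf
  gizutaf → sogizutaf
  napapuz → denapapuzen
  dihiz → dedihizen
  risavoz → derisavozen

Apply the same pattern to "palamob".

papalamob

highufep and patazeb both have last vowel 'e' yet inflect differently (highufeet, papatazeb), so the last vowel is not what conditions the rule; the final letter is.
"palamob" ends in -b. The stems ending in -b (lapvab → lalapvab, patazeb → papatazeb, megub → memegub) repeat the first consonant+vowel as a prefix.
The other patterns: stems ending in -p drop the final letter and add -et; stems ending in -f add the prefix so-; stems ending in -z add de- … -en around the stem.
So palamob → papalamob.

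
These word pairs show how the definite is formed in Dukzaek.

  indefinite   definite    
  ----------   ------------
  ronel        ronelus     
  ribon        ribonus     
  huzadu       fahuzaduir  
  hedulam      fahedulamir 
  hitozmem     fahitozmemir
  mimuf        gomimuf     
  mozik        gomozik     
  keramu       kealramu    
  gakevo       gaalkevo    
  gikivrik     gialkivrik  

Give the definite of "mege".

huzadu and keramu both end in -u yet inflect differently (fahuzaduir, kealramu), so the final letter is not what conditions the rule; the first letter is.
"mege" begins with m-. The stems beginning with m- (mimuf → gomimuf, mozik → gomozik) add the prefix go-.
The other patterns: stems beginning with r- add -us; stems beginning with h- add fa- … -ir around the stem; stems beginning with g- or k- insert -al- after the first vowel.
So mege → gomege.

gomege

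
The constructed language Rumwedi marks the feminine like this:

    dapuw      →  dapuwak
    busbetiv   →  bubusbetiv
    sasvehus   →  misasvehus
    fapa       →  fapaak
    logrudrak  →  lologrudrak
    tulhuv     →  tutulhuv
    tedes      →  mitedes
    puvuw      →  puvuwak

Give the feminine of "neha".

nehaak

"neha" ends in -a. The one such stem in the data (fapa → fapaak) adds -ak, so the same rule applies.
The other patterns: stems ending in -s add the prefix mi-; stems ending in -k or -v repeat the first consonant+vowel as a prefix.
So neha → nehaak.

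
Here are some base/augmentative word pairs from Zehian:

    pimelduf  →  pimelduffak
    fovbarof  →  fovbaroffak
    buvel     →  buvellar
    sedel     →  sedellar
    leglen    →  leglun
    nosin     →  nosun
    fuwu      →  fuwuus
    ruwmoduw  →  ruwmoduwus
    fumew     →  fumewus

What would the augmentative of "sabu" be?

"sabu" ends in -u. The one such stem in the data (fuwu → fuwuus) adds -us, so the same rule applies.
The other patterns: stems ending in -f double the final consonant and add -ak; stems ending in -l double the final consonant and add -ar; stems ending in -n change the last vowel to 'u'.
So sabu → sabuus.

sabuus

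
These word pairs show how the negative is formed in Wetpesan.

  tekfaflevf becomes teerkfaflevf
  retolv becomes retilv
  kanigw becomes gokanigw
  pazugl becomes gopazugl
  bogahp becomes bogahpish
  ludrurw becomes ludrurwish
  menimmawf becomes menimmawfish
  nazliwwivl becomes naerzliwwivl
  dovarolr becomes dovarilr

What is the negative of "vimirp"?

vimirpish

nazliwwivl and pazugl both end in -l yet inflect differently (naerzliwwivl, gopazugl), so the final letter is not what conditions the rule; the second-to-last letter is.
"vimirp" has second-to-last letter 'r'. The one such stem in the data (ludrurw → ludrurwish) adds -ish, so the same rule applies.
So vimirp → vimirpish.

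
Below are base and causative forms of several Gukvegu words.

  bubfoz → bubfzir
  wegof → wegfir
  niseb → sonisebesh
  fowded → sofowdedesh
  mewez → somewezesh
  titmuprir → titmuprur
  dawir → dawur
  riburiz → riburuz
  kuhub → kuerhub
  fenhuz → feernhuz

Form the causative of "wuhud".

wuerhud

bubfoz and mewez both end in -z yet inflect differently (bubfzir, somewezesh), so the final letter is not what conditions the rule; the last vowel is.
"wuhud" has last vowel 'u'. The stems whose last vowel is 'u' (kuhub → kuerhub, fenhuz → feernhuz) insert -er- after the first vowel.
So wuhud → wuerhud.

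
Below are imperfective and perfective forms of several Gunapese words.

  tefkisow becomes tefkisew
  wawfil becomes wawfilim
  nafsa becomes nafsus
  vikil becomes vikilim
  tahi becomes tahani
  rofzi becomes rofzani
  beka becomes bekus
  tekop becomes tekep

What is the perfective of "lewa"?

vikil and rofzi both have last vowel 'i' yet inflect differently (vikilim, rofzani), so the last vowel is not what conditions the rule; the final letter is.
"lewa" ends in -a. The stems ending in -a (beka → bekus, nafsa → nafsus) drop the final letter and add -us.
The other patterns: stems ending in -l add -im; stems ending in -i drop the final letter and add -ani; stems ending in -p or -w change the last vowel to 'e'.
So lewa → lewus.

lewus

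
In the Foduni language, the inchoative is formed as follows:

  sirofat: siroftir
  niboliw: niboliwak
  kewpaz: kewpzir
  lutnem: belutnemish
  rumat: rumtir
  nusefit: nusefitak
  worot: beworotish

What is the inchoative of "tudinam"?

nusefit and rumat both end in -t yet inflect differently (nusefitak, rumtir), so the final letter is not what conditions the rule; the last vowel is.
"tudinam" has last vowel 'a'. The stems whose last vowel is 'a' (rumat → rumtir, sirofat → siroftir, kewpaz → kewpzir) delete the last vowel and add -ir.
The other patterns: stems whose last vowel is 'i' add -ak; stems whose last vowel is 'e' or 'o' add be- … -ish around the stem.
So tudinam → tudinmir.

tudinmir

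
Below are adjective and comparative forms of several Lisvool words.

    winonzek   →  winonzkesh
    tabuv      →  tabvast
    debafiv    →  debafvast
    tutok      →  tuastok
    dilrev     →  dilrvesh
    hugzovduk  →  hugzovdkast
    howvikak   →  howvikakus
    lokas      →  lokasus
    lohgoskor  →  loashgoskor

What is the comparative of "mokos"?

moaskos

howvikak and hugzovduk both end in -k yet inflect differently (howvikakus, hugzovdkast), so the final letter is not what conditions the rule; the last vowel is.
"mokos" has last vowel 'o'. The stems whose last vowel is 'o' (lohgoskor → loashgoskor, tutok → tuastok) insert -as- after the first vowel.
So mokos → moaskos.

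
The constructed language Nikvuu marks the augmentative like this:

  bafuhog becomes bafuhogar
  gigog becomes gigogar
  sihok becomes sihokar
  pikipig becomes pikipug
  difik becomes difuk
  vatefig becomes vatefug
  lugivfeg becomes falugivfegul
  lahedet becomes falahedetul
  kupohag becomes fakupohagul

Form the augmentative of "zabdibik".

zabdibuk

bafuhog and pikipig both end in -g yet inflect differently (bafuhogar, pikipug), so the final letter is not what conditions the rule; the last vowel is.
"zabdibik" has last vowel 'i'. The stems whose last vowel is 'i' (pikipig → pikipug, difik → difuk, vatefig → vatefug) change the last vowel to 'u'.
The other patterns: stems whose last vowel is 'o' add -ar; stems whose last vowel is 'a' or 'e' add fa- … -ul around the stem.
So zabdibik → zabdibuk.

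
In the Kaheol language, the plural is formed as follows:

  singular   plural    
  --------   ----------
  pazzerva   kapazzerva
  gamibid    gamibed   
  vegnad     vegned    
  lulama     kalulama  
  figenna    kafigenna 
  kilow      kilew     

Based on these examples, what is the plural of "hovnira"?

figenna and vegnad both have last vowel 'a' yet inflect differently (kafigenna, vegned), so the last vowel is not what conditions the rule; the final letter is.
"hovnira" ends in -a. The stems ending in -a (figenna → kafigenna, pazzerva → kapazzerva, lulama → kalulama) add the prefix ka-.
So hovnira → kahovnira.

kahovnira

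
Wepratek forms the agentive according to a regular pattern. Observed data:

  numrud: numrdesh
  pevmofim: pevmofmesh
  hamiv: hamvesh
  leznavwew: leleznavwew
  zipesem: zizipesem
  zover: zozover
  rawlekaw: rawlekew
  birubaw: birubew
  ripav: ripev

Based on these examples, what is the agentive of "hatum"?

"hatum" has last vowel 'u'. The one such stem in the data (numrud → numrdesh) deletes the last vowel and adds -esh (as do pevmofim, hamiv), so the same rule applies.
The other patterns: stems whose last vowel is 'e' repeat the first consonant+vowel as a prefix; stems whose last vowel is 'a' change the last vowel to 'e'.
So hatum → hatmesh.

hatmesh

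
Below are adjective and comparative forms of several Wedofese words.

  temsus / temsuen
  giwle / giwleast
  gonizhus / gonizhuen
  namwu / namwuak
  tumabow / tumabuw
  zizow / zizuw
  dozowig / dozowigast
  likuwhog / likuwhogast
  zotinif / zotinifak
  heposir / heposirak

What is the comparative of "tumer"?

tumerak

likuwhog and tumabow both have last vowel 'o' yet inflect differently (likuwhogast, tumabuw), so the last vowel is not what conditions the rule; the final letter is.
"tumer" ends in -r. The one such stem in the data (heposir → heposirak) adds -ak, so the same rule applies.
The other patterns: stems ending in -e or -g add -ast; stems ending in -w change the last vowel to 'u'; stems ending in -s drop the final letter and add -en.
So tumer → tumerak.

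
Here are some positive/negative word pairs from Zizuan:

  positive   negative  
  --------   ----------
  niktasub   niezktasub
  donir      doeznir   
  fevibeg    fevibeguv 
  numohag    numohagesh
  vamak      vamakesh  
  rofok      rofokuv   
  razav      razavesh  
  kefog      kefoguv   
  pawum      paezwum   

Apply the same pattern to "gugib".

guezgib

numohag and kefog both end in -g yet inflect differently (numohagesh, kefoguv), so the final letter is not what conditions the rule; the last vowel is.
"gugib" has last vowel 'i'. The one such stem in the data (donir → doeznir) inserts -ez- after the first vowel (as do pawum, niktasub), so the same rule applies.
The other patterns: stems whose last vowel is 'a' add -esh; stems whose last vowel is 'e' or 'o' add -uv.
So gugib → guezgib.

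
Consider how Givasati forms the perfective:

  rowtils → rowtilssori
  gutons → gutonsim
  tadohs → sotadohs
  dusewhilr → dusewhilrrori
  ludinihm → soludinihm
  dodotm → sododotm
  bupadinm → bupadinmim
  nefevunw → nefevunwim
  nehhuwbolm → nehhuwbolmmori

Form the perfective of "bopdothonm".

bopdothonmim

"bopdothonm" has second-to-last letter 'n'. The stems whose second-to-last letter is 'n' (bupadinm → bupadinmim, nefevunw → nefevunwim, gutons → gutonsim) add -im.
So bopdothonm → bopdothonmim.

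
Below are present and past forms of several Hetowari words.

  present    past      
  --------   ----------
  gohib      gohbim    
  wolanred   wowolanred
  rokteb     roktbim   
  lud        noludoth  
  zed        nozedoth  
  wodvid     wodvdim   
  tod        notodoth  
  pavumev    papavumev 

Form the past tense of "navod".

zed and wodvid both end in -d yet inflect differently (nozedoth, wodvdim), so the final letter is not what conditions the rule; the number of vowels is.
"navod" has 2 vowels. The stems with 2 vowels (rokteb → roktbim, gohib → gohbim, wodvid → wodvdim) delete the last vowel and add -im.
So navod → navdim.

navdim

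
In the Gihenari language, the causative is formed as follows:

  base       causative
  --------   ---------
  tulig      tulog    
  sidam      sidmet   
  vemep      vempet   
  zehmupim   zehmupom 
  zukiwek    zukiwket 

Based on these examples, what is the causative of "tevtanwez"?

zehmupim and sidam both end in -m yet inflect differently (zehmupom, sidmet), so the final letter is not what conditions the rule; the last vowel is.
"tevtanwez" has last vowel 'e'. The stems whose last vowel is 'e' (vemep → vempet, zukiwek → zukiwket) delete the last vowel and add -et.
So tevtanwez → tevtanwzet.

tevtanwzet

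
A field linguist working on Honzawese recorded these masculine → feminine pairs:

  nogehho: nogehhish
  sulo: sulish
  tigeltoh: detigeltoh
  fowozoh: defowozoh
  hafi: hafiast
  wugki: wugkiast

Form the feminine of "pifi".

nogehho and tigeltoh both have last vowel 'o' yet inflect differently (nogehhish, detigeltoh), so the last vowel is not what conditions the rule; the final letter is.
"pifi" ends in -i. The stems ending in -i (hafi → hafiast, wugki → wugkiast) add -ast.
The other patterns: stems ending in -o drop the final letter and add -ish; stems ending in -h add the prefix de-.
So pifi → pifiast.

pifiast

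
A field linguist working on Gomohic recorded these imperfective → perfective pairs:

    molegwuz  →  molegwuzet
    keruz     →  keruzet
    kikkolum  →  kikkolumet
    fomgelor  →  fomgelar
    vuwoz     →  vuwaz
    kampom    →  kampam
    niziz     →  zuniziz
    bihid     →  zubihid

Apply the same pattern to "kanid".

zukanid

molegwuz and vuwoz both end in -z yet inflect differently (molegwuzet, vuwaz), so the final letter is not what conditions the rule; the last vowel is.
"kanid" has last vowel 'i'. The stems whose last vowel is 'i' (niziz → zuniziz, bihid → zubihid) add the prefix zu-.
So kanid → zukanid.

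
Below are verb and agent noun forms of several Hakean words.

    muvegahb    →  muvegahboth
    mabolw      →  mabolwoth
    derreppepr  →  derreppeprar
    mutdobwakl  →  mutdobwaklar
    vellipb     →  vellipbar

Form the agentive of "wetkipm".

wetkipmar

"wetkipm" has second-to-last letter 'p'. The stems whose second-to-last letter is 'p' (derreppepr → derreppeprar, vellipb → vellipbar) add -ar.
The other pattern: stems whose second-to-last letter is 'h' or 'l' add -oth.
So wetkipm → wetkipmar.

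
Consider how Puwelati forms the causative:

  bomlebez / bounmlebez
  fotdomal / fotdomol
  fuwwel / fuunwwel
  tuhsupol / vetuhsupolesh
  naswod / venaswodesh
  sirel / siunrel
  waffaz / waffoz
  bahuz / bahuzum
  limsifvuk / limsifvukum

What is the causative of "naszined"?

tuhsupol and fuwwel both end in -l yet inflect differently (vetuhsupolesh, fuunwwel), so the final letter is not what conditions the rule; the last vowel is.
"naszined" has last vowel 'e'. The stems whose last vowel is 'e' (fuwwel → fuunwwel, bomlebez → bounmlebez, sirel → siunrel) insert -un- after the first vowel.
The other patterns: stems whose last vowel is 'u' add -um; stems whose last vowel is 'o' add ve- … -esh around the stem; stems whose last vowel is 'a' change the last vowel to 'o'.
So naszined → naunszined.

naunszined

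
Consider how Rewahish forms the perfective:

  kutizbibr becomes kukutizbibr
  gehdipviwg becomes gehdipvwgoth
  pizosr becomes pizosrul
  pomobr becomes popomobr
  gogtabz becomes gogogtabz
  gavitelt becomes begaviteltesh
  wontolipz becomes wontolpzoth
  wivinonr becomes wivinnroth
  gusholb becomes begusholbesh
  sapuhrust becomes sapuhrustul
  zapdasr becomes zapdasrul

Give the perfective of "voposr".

voposrul

sapuhrust and gavitelt both end in -t yet inflect differently (sapuhrustul, begaviteltesh), so the final letter is not what conditions the rule; the second-to-last letter is.
"voposr" has second-to-last letter 's'. The stems whose second-to-last letter is 's' (sapuhrust → sapuhrustul, pizosr → pizosrul, zapdasr → zapdasrul) add -ul.
The other patterns: stems whose second-to-last letter is 'l' add be- … -esh around the stem; stems whose second-to-last letter is 'b' repeat the first consonant+vowel as a prefix; stems whose second-to-last letter is 'n', 'p' or 'w' delete the last vowel and add -oth.
So voposr → voposrul.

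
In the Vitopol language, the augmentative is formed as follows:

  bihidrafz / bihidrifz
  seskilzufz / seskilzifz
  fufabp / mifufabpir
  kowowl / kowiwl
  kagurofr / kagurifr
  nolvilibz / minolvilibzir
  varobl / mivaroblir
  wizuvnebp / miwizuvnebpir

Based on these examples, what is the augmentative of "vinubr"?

mivinubrir

nolvilibz and bihidrafz both end in -z yet inflect differently (minolvilibzir, bihidrifz), so the final letter is not what conditions the rule; the second-to-last letter is.
"vinubr" has second-to-last letter 'b'. The stems whose second-to-last letter is 'b' (nolvilibz → minolvilibzir, wizuvnebp → miwizuvnebpir, varobl → mivaroblir) add mi- … -ir around the stem.
The other pattern: stems whose second-to-last letter is 'f' or 'w' change the last vowel to 'i'.
So vinubr → mivinubrir.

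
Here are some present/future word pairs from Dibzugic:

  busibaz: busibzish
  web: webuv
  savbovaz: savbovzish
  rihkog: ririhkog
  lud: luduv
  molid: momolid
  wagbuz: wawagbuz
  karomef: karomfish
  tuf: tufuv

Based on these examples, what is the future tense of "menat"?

memenat

"menat" has 2 vowels. The stems with 2 vowels (molid → momolid, wagbuz → wawagbuz, rihkog → ririhkog) repeat the first consonant+vowel as a prefix.
So menat → memenat.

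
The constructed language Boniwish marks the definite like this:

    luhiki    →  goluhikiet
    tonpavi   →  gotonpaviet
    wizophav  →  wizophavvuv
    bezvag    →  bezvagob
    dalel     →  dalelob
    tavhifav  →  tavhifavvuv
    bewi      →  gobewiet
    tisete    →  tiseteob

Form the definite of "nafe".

wizophav and bezvag both have last vowel 'a' yet inflect differently (wizophavvuv, bezvagob), so the last vowel is not what conditions the rule; the final letter is.
"nafe" ends in -e. The one such stem in the data (tisete → tiseteob) adds -ob, so the same rule applies.
So nafe → nafeob.

nafeob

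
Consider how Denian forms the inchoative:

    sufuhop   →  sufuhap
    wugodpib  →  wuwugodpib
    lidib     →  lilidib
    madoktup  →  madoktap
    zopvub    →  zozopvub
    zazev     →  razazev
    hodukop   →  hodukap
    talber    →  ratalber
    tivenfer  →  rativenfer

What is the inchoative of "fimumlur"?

zopvub and madoktup both have last vowel 'u' yet inflect differently (zozopvub, madoktap), so the last vowel is not what conditions the rule; the final letter is.
"fimumlur" ends in -r. The stems ending in -r (talber → ratalber, tivenfer → rativenfer) add the prefix ra-.
The other patterns: stems ending in -b repeat the first consonant+vowel as a prefix; stems ending in -p change the last vowel to 'a'.
So fimumlur → rafimumlur.

rafimumlur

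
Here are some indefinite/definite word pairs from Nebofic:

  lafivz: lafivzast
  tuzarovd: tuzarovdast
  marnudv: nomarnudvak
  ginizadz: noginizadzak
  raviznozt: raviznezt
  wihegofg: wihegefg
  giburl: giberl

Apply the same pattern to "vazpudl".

lafivz and ginizadz both end in -z yet inflect differently (lafivzast, noginizadzak), so the final letter is not what conditions the rule; the second-to-last letter is.
"vazpudl" has second-to-last letter 'd'. The stems whose second-to-last letter is 'd' (marnudv → nomarnudvak, ginizadz → noginizadzak) add no- … -ak around the stem.
The other patterns: stems whose second-to-last letter is 'v' add -ast; stems whose second-to-last letter is 'f', 'r' or 'z' change the last vowel to 'e'.
So vazpudl → novazpudlak.

novazpudlak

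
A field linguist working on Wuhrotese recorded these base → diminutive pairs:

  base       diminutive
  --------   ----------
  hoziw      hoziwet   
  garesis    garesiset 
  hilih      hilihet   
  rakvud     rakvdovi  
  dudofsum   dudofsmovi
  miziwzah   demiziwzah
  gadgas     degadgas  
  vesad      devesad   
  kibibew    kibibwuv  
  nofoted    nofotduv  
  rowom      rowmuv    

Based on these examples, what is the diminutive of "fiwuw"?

fiwwovi

hilih and miziwzah both end in -h yet inflect differently (hilihet, demiziwzah), so the final letter is not what conditions the rule; the last vowel is.
"fiwuw" has last vowel 'u'. The stems whose last vowel is 'u' (rakvud → rakvdovi, dudofsum → dudofsmovi) delete the last vowel and add -ovi.
The other patterns: stems whose last vowel is 'i' add -et; stems whose last vowel is 'a' add the prefix de-; stems whose last vowel is 'e' or 'o' delete the last vowel and add -uv.
So fiwuw → fiwwovi.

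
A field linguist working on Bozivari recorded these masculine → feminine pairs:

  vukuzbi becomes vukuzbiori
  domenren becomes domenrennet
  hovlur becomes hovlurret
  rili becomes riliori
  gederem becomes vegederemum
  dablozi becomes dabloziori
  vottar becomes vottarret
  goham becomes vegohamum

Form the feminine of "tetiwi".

tetiwiori

"tetiwi" ends in -i. The stems ending in -i (rili → riliori, dablozi → dabloziori, vukuzbi → vukuzbiori) add -ori.
The other patterns: stems ending in -m add ve- … -um around the stem; stems ending in -n or -r double the final consonant and add -et.
So tetiwi → tetiwiori.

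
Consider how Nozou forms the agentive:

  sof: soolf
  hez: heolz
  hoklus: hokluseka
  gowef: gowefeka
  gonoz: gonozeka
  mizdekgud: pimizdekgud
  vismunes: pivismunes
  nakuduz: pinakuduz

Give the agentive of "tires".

"tires" has 2 vowels. The stems with 2 vowels (hoklus → hokluseka, gowef → gowefeka, gonoz → gonozeka) add -eka.
So tires → tireseka.

tireseka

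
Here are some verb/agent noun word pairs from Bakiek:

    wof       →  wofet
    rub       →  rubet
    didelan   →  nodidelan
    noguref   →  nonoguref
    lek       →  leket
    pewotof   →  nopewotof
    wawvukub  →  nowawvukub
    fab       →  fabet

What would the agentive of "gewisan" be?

noguref and wof both end in -f yet inflect differently (nonoguref, wofet), so the final letter is not what conditions the rule; the number of vowels is.
"gewisan" has 3 vowels. The stems with 3 vowels (wawvukub → nowawvukub, noguref → nonoguref, didelan → nodidelan) add the prefix no-.
So gewisan → nogewisan.

nogewisan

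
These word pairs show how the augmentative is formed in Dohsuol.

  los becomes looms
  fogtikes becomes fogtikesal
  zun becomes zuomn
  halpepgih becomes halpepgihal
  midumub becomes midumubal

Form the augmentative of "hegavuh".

"hegavuh" has 3 vowels. The stems with 3 vowels (halpepgih → halpepgihal, midumub → midumubal, fogtikes → fogtikesal) add -al.
The other pattern: stems with 1 vowel insert -om- after the first vowel.
So hegavuh → hegavuhal.

hegavuhal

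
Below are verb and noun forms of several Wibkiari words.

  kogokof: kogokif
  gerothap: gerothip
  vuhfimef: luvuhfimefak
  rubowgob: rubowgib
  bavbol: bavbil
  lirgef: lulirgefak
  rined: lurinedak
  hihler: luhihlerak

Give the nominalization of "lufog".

lufig

vuhfimef and kogokof both end in -f yet inflect differently (luvuhfimefak, kogokif), so the final letter is not what conditions the rule; the last vowel is.
"lufog" has last vowel 'o'. The stems whose last vowel is 'o' (rubowgob → rubowgib, kogokof → kogokif, bavbol → bavbil) change the last vowel to 'i'.
The other pattern: stems whose last vowel is 'e' add lu- … -ak around the stem.
So lufog → lufig.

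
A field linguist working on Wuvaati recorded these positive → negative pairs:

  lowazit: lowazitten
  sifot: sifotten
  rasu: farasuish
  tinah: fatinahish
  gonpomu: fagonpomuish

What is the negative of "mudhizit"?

mudhizitten

sifot and rasu both have 2 vowels yet inflect differently (sifotten, farasuish), so the number of vowels is not what conditions the rule; the final letter is.
"mudhizit" ends in -t. The stems ending in -t (lowazit → lowazitten, sifot → sifotten) double the final consonant and add -en.
So mudhizit → mudhizitten.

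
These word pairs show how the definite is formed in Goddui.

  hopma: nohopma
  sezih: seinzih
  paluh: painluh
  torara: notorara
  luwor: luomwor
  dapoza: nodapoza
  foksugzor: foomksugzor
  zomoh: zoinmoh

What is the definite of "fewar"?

feomwar

zomoh and foksugzor both have last vowel 'o' yet inflect differently (zoinmoh, foomksugzor), so the last vowel is not what conditions the rule; the final letter is.
"fewar" ends in -r. The stems ending in -r (foksugzor → foomksugzor, luwor → luomwor) insert -om- after the first vowel.
So fewar → feomwar.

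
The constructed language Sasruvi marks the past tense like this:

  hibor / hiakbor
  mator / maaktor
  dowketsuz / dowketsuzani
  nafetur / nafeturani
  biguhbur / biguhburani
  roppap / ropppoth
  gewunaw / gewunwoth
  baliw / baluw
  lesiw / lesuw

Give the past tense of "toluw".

toluwani

hibor and nafetur both end in -r yet inflect differently (hiakbor, nafeturani), so the final letter is not what conditions the rule; the last vowel is.
"toluw" has last vowel 'u'. The stems whose last vowel is 'u' (dowketsuz → dowketsuzani, nafetur → nafeturani, biguhbur → biguhburani) add -ani.
So toluw → toluwani.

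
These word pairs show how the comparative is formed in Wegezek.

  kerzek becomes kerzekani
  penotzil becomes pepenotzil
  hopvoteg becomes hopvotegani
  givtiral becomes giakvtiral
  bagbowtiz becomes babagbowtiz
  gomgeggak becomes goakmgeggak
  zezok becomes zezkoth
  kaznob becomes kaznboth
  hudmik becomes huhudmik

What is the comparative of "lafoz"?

lafzoth

zezok and gomgeggak both end in -k yet inflect differently (zezkoth, goakmgeggak), so the final letter is not what conditions the rule; the last vowel is.
"lafoz" has last vowel 'o'. The stems whose last vowel is 'o' (kaznob → kaznboth, zezok → zezkoth) delete the last vowel and add -oth.
The other patterns: stems whose last vowel is 'a' insert -ak- after the first vowel; stems whose last vowel is 'i' repeat the first consonant+vowel as a prefix; stems whose last vowel is 'e' add -ani.
So lafoz → lafzoth.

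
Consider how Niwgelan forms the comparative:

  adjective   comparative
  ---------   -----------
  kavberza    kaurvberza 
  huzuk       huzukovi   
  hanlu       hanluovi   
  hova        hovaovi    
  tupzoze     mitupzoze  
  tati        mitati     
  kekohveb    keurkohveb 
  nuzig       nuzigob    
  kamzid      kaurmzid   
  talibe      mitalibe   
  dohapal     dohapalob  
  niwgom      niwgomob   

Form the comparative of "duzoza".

duzozaob

hova and kavberza both end in -a yet inflect differently (hovaovi, kaurvberza), so the final letter is not what conditions the rule; the first letter is.
"duzoza" begins with d-. The one such stem in the data (dohapal → dohapalob) adds -ob, so the same rule applies.
So duzoza → duzozaob.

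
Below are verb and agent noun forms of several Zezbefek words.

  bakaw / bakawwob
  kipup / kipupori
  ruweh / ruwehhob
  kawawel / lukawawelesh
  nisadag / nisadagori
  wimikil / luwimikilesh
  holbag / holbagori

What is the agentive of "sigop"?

"sigop" ends in -p. The one such stem in the data (kipup → kipupori) adds -ori, so the same rule applies.
The other patterns: stems ending in -l add lu- … -esh around the stem; stems ending in -h or -w double the final consonant and add -ob.
So sigop → sigopori.

sigopori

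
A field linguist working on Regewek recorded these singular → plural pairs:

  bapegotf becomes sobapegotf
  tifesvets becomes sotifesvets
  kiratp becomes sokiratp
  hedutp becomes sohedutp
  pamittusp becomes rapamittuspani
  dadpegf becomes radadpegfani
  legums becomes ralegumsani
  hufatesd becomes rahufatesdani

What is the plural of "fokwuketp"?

sofokwuketp

kiratp and pamittusp both end in -p yet inflect differently (sokiratp, rapamittuspani), so the final letter is not what conditions the rule; the second-to-last letter is.
"fokwuketp" has second-to-last letter 't'. The stems whose second-to-last letter is 't' (bapegotf → sobapegotf, tifesvets → sotifesvets, kiratp → sokiratp) add the prefix so-.
So fokwuketp → sofokwuketp.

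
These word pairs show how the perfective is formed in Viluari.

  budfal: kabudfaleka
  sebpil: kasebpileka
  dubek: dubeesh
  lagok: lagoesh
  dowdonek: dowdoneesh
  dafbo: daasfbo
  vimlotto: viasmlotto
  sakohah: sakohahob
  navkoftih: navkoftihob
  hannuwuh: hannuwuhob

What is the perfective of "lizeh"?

lagok and dafbo both have last vowel 'o' yet inflect differently (lagoesh, daasfbo), so the last vowel is not what conditions the rule; the final letter is.
"lizeh" ends in -h. The stems ending in -h (sakohah → sakohahob, navkoftih → navkoftihob, hannuwuh → hannuwuhob) add -ob.
The other patterns: stems ending in -l add ka- … -eka around the stem; stems ending in -k drop the final letter and add -esh; stems ending in -o insert -as- after the first vowel.
So lizeh → lizehob.

lizehob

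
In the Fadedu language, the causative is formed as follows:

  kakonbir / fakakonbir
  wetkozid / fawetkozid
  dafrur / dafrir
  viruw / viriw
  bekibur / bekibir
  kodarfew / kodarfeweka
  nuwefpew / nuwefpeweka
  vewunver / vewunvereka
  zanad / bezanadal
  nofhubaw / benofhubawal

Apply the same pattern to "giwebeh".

giwebeheka

"giwebeh" has last vowel 'e'. The stems whose last vowel is 'e' (kodarfew → kodarfeweka, nuwefpew → nuwefpeweka, vewunver → vewunvereka) add -eka.
So giwebeh → giwebeheka.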